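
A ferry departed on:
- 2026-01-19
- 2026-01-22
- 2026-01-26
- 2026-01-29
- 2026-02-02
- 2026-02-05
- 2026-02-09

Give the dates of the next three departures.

The gap pattern 3, 4, 3, 4, 3, 4 repeats every 2 events.
These are the Mondays and Thursdays of each week.
The following Thursday is 2026-02-12.
The following Monday is 2026-02-16.
The following Thursday is 2026-02-19.

2026-02-12, 2026-02-16, 2026-02-19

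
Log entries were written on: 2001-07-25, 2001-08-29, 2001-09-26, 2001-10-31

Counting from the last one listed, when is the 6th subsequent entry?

2002-04-24

All Wednesdays; the gaps (35, 28, 35) vary with month length.
This is the last Wednesday of each month.
Last Wednesday of November 2001: 2001-11-28.
Last Wednesday of December 2001: 2001-12-26.
Last Wednesday of January 2002: 2002-01-30.
February 2002 ends with Wednesday 2002-02-27.
Last Wednesday of March 2002: 2002-03-27.
Last Wednesday of April 2002: 2002-04-24.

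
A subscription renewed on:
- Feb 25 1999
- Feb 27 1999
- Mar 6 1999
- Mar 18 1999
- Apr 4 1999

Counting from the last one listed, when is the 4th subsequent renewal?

Jul 31 1999

Intervals are 2, 7, 12, 17 days — an arithmetic progression with common difference 5.
Next gap: 22 days. Apr 4 1999 + 22 days = Apr 26 1999.
Next gap: 27 days. Apr 26 1999 + 27 days = May 23 1999.
Next gap: 32 days. May 23 1999 + 32 days = Jun 24 1999.
Next gap: 37 days. Jun 24 1999 + 37 days = Jul 31 1999.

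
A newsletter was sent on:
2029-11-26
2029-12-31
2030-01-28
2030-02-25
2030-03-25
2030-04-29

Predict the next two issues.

2030-05-27, 2030-06-24

These are Mondays with 35, 28, 28, 28, 35-day gaps.
Each is the final Monday of its month — 2029-12-31 is past the 28th, so '4th Monday' doesn't fit.
Last Monday of May 2030: 2030-05-27.
June 2030 ends with Monday 2030-06-24.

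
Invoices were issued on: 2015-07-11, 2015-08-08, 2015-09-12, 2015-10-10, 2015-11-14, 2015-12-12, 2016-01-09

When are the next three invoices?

Gaps: 28, 35, 28, 35, 28, 28 days — a mix of 28 and 35. Every date is a Saturday.
Each is the 2nd Saturday of its month.
2nd Saturday of February 2016: 2016-02-13.
2nd Saturday of March 2016: 2016-03-12.
April 2016 — 2nd Saturday is 2016-04-09.

2016-02-13, 2016-03-12, 2016-04-09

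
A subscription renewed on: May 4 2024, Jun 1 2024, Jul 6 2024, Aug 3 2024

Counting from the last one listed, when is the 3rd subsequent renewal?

Nov 2 2024

Gaps: 28, 35, 28 days — a mix of 28 and 35. Every date is a Saturday.
Each is the 1st Saturday of its month.
1st Saturday of September 2024: Sep 7 2024.
1st Saturday of October 2024: Oct 5 2024.
November 2024 — 1st Saturday is Nov 2 2024.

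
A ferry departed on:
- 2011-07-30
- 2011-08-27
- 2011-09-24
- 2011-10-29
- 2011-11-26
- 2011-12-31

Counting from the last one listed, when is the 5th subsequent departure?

2012-05-26

All Saturdays; the gaps (28, 28, 35, 28, 35) vary with month length.
This is the last Saturday of each month.
Last Saturday of January 2012: 2012-01-28.
Last Saturday of February 2012: 2012-02-25.
March 2012 ends with Saturday 2012-03-31.
Last Saturday of April 2012: 2012-04-28.
May 2012 ends with Saturday 2012-05-26.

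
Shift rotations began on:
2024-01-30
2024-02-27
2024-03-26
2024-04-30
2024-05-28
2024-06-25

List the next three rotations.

These are Tuesdays with 28, 28, 35, 28, 28-day gaps.
Each is the final Tuesday of its month — 2024-01-30 is past the 28th, so '4th Tuesday' doesn't fit.
Last Tuesday of July 2024: 2024-07-30.
August 2024 ends with Tuesday 2024-08-27.
Last Tuesday of September 2024: 2024-09-24.

2024-07-30, 2024-08-27, 2024-09-24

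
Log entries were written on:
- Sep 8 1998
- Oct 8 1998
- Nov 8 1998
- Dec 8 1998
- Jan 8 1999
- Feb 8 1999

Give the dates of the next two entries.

Each date is the 8th; the gaps (30, 31, 30, 31, 31) track the month lengths.
The rule is the 8th of each month.
March 1999: Mar 8 1999.
April 1999: Apr 8 1999.

Mar 8 1999, Apr 8 1999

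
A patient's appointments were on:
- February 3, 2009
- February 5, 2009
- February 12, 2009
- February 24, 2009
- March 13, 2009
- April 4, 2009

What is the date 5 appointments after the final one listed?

October 6, 2009

Gaps: 2, 7, 12, 17, 22 days — each gap is 5 larger than the previous one.
Next gap: 27 days. April 4, 2009 + 27 days = May 1, 2009.
Next gap: 32 days. May 1, 2009 + 32 days = June 2, 2009.
Next gap: 37 days. June 2, 2009 + 37 days = July 9, 2009.
Next gap: 42 days. July 9, 2009 + 42 days = August 20, 2009.
Next gap: 47 days. August 20, 2009 + 47 days = October 6, 2009.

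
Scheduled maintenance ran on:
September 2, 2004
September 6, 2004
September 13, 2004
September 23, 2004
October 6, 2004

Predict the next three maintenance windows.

October 22, 2004; November 10, 2004; December 2, 2004

The spacing grows by 3 each time: 4, 7, 10, 13 days.
Next gap: 16 days. October 6, 2004 + 16 days = October 22, 2004.
Next gap: 19 days. October 22, 2004 + 19 days = November 10, 2004.
Next gap: 22 days. November 10, 2004 + 22 days = December 2, 2004.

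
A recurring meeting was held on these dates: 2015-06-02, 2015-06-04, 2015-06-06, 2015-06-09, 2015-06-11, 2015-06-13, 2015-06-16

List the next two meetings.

Every event lands on a Tuesday or Thursday or Saturday (gaps cycle 2, 2, 3, 2, 2, 3).
So the schedule is: every Tuesday, Thursday and Saturday.
The following Thursday is 2015-06-18.
The following Saturday is 2015-06-20.

2015-06-18, 2015-06-20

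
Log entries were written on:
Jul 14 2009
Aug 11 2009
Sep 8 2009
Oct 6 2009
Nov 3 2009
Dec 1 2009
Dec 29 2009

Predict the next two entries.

The spacing is 28, 28, 28, 28, 28, 28 days — always 28 days.
Dec 29 2009 + 28 days = Jan 26 2010.
Jan 26 2010 + 28 days = Feb 23 2010.

Jan 26 2010, Feb 23 2010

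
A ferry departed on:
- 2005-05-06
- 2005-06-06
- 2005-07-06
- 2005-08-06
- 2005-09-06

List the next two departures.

2005-10-06, 2005-11-06

Gaps: 31, 30, 31, 31 days — not constant. Every event is on the 6th of the month.
Pattern: the 6th of each month.
October 2005: 2005-10-06.
Next: November 2005 → 2005-11-06.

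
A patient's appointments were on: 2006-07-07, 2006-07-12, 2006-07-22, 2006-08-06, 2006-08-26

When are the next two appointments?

Gaps: 5, 10, 15, 20 days — each gap is 5 larger than the previous one.
Next gap: 25 days. 2006-08-26 + 25 days = 2006-09-20.
Next gap: 30 days. 2006-09-20 + 30 days = 2006-10-20.

2006-09-20, 2006-10-20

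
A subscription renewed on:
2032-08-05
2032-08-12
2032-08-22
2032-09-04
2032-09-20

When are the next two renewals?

2032-10-09, 2032-10-31

Gaps: 7, 10, 13, 16 days — each gap is 3 larger than the previous one.
Next gap: 19 days. 2032-09-20 + 19 days = 2032-10-09.
Next gap: 22 days. 2032-10-09 + 22 days = 2032-10-31.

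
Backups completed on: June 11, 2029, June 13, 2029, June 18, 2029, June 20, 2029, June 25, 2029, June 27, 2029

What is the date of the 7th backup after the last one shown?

Every event lands on a Monday or Wednesday (gaps cycle 2, 5, 2, 5, 2).
So the schedule is: every Monday and Wednesday.
The following Monday is July 2, 2029.
Next Wednesday: July 4, 2029.
Next Monday: July 9, 2029.
Next Wednesday: July 11, 2029.
The following Monday is July 16, 2029.
Next Wednesday: July 18, 2029.
The following Monday is July 23, 2029.

July 23, 2029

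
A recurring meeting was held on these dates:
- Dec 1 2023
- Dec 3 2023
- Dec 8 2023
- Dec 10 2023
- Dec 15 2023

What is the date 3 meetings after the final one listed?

The gap pattern 2, 5, 2, 5 repeats every 2 events.
These are the Fridays and Sundays of each week.
Next Sunday: Dec 17 2023.
The following Friday is Dec 22 2023.
The following Sunday is Dec 24 2023.

Dec 24 2023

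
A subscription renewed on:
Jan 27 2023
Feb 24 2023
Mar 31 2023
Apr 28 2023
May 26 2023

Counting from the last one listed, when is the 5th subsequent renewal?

All Fridays; the gaps (28, 35, 28, 28) vary with month length.
This is the last Friday of each month.
Last Friday of June 2023: Jun 30 2023.
Last Friday of July 2023: Jul 28 2023.
August 2023 ends with Friday Aug 25 2023.
September 2023 ends with Friday Sep 29 2023.
October 2023 ends with Friday Oct 27 2023.

Oct 27 2023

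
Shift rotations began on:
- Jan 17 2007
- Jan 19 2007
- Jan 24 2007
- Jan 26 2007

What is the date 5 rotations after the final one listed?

The gap pattern 2, 5, 2 repeats every 2 events.
These are the Wednesdays and Fridays of each week.
The following Wednesday is Jan 31 2007.
Next Friday: Feb 2 2007.
Next Wednesday: Feb 7 2007.
Next Friday: Feb 9 2007.
Next Wednesday: Feb 14 2007.

Feb 14 2007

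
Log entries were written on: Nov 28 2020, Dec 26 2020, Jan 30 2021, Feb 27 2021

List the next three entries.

Mar 27 2021, Apr 24 2021, May 29 2021

Every date is a Saturday; gaps 28, 35, 28 days.
Each is the last Saturday of its month (at least one falls on the 29th or later, ruling out '4th Saturday').
March 2021 ends with Saturday Mar 27 2021.
April 2021 ends with Saturday Apr 24 2021.
Last Saturday of May 2021: May 29 2021.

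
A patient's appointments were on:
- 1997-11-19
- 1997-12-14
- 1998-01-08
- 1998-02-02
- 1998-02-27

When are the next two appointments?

Gaps between consecutive events: 25, 25, 25, 25 days — a constant 25-day interval.
1998-02-27 + 25 days = 1998-03-24.
1998-03-24 + 25 days = 1998-04-18.

1998-03-24, 1998-04-18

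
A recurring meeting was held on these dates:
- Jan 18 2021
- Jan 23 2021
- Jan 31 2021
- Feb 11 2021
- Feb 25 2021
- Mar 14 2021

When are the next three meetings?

Gaps: 5, 8, 11, 14, 17 days — each gap is 3 larger than the previous one.
Next gap: 20 days. Mar 14 2021 + 20 days = Apr 3 2021.
Next gap: 23 days. Apr 3 2021 + 23 days = Apr 26 2021.
Next gap: 26 days. Apr 26 2021 + 26 days = May 22 2021.

Apr 3 2021, Apr 26 2021, May 22 2021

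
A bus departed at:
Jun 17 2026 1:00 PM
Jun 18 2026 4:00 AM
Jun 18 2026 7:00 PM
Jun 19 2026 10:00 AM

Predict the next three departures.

Jun 20 2026 1:00 AM, Jun 20 2026 4:00 PM, Jun 21 2026 7:00 AM

Spacing: 15, 15, 15 h — constant 15 h.
Jun 19 2026 10:00 AM + 15 h = Jun 20 2026 1:00 AM.
Jun 20 2026 1:00 AM + 15 h = Jun 20 2026 4:00 PM.
Jun 20 2026 4:00 PM + 15 h = Jun 21 2026 7:00 AM.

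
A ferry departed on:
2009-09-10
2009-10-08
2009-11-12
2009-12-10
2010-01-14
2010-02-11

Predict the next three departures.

Gaps: 28, 35, 28, 35, 28 days — a mix of 28 and 35. Every date is a Thursday.
Each is the 2nd Thursday of its month.
March 2010 — 2nd Thursday is 2010-03-11.
April 2010 — 2nd Thursday is 2010-04-08.
2nd Thursday of May 2010: 2010-05-13.

2010-03-11, 2010-04-08, 2010-05-13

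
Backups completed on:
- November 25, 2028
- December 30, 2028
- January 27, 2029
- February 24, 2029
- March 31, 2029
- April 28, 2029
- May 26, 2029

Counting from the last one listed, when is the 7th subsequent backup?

December 29, 2029

All Saturdays; the gaps (35, 28, 28, 35, 28, 28) vary with month length.
This is the last Saturday of each month.
Last Saturday of June 2029: June 30, 2029.
July 2029 ends with Saturday July 28, 2029.
Last Saturday of August 2029: August 25, 2029.
September 2029 ends with Saturday September 29, 2029.
Last Saturday of October 2029: October 27, 2029.
November 2029 ends with Saturday November 24, 2029.
Last Saturday of December 2029: December 29, 2029.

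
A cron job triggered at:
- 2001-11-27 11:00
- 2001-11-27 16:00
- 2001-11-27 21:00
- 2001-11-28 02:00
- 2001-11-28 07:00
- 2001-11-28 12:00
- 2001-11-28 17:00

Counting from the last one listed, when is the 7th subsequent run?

Spacing: 5, 5, 5, 5, 5, 5 h — constant 5 h.
2001-11-28 17:00 + 5 h = 2001-11-28 22:00.
2001-11-28 22:00 + 5 h = 2001-11-29 03:00.
2001-11-29 03:00 + 5 h = 2001-11-29 08:00.
2001-11-29 08:00 + 5 h = 2001-11-29 13:00.
2001-11-29 13:00 + 5 h = 2001-11-29 18:00.
2001-11-29 18:00 + 5 h = 2001-11-29 23:00.
2001-11-29 23:00 + 5 h = 2001-11-30 04:00.

2001-11-30 04:00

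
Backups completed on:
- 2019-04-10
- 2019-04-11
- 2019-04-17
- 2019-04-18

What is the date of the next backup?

The gap pattern 1, 6, 1 repeats every 2 events.
These are the Wednesdays and Thursdays of each week.
Next Wednesday: 2019-04-24.

2019-04-24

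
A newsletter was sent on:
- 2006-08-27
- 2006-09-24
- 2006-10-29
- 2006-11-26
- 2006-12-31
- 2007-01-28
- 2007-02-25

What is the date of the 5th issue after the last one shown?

Every date is a Sunday; gaps 28, 35, 28, 35, 28, 28 days.
Each is the last Sunday of its month (at least one falls on the 29th or later, ruling out '4th Sunday').
Last Sunday of March 2007: 2007-03-25.
April 2007 ends with Sunday 2007-04-29.
May 2007 ends with Sunday 2007-05-27.
June 2007 ends with Sunday 2007-06-24.
July 2007 ends with Sunday 2007-07-29.

2007-07-29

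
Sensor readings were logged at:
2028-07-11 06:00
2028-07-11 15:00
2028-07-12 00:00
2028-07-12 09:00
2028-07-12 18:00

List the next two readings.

The interval is a steady 9 hours (9, 9, 9, 9).
2028-07-12 18:00 + 9 h = 2028-07-13 03:00.
2028-07-13 03:00 + 9 h = 2028-07-13 12:00.

2028-07-13 03:00, 2028-07-13 12:00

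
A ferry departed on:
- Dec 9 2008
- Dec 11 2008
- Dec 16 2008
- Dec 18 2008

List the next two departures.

Dec 23 2008, Dec 25 2008

Every event lands on a Tuesday or Thursday (gaps cycle 2, 5, 2).
So the schedule is: every Tuesday and Thursday.
The following Tuesday is Dec 23 2008.
Next Thursday: Dec 25 2008.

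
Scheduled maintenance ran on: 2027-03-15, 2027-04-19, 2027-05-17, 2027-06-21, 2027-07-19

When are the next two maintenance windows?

Gaps: 35, 28, 35, 28 days — a mix of 28 and 35. Every date is a Monday.
Each is the 3rd Monday of its month.
August 2027 — 3rd Monday is 2027-08-16.
September 2027 — 3rd Monday is 2027-09-20.

2027-08-16, 2027-09-20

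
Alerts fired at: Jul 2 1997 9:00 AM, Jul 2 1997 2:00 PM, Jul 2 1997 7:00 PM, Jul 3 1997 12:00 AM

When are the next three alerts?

Spacing: 5, 5, 5 h — constant 5 h.
Jul 3 1997 12:00 AM + 5 h = Jul 3 1997 5:00 AM.
Jul 3 1997 5:00 AM + 5 h = Jul 3 1997 10:00 AM.
Jul 3 1997 10:00 AM + 5 h = Jul 3 1997 3:00 PM.

Jul 3 1997 5:00 AM, Jul 3 1997 10:00 AM, Jul 3 1997 3:00 PM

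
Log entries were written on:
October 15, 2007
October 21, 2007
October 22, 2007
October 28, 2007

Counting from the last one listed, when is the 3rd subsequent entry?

November 5, 2007

Gaps: 6, 1, 6 days — not constant, but cyclic with period 2.
The events fall on every Monday and Sunday.
Next Monday: October 29, 2007.
The following Sunday is November 4, 2007.
Next Monday: November 5, 2007.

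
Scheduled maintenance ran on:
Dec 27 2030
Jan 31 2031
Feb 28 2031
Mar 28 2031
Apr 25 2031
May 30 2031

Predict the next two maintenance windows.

All Fridays; the gaps (35, 28, 28, 28, 35) vary with month length.
This is the last Friday of each month.
Last Friday of June 2031: Jun 27 2031.
July 2031 ends with Friday Jul 25 2031.

Jun 27 2031, Jul 25 2031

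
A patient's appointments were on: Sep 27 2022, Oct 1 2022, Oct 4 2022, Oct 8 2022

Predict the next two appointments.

Every event lands on a Tuesday or Saturday (gaps cycle 4, 3, 4).
So the schedule is: every Tuesday and Saturday.
Next Tuesday: Oct 11 2022.
The following Saturday is Oct 15 2022.

Oct 11 2022, Oct 15 2022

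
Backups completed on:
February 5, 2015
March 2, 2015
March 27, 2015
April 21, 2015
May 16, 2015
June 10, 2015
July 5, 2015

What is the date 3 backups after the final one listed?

Gaps between consecutive events: 25, 25, 25, 25, 25, 25 days — a constant 25-day interval.
July 5, 2015 + 25 days = July 30, 2015.
July 30, 2015 + 25 days = August 24, 2015.
August 24, 2015 + 25 days = September 18, 2015.

September 18, 2015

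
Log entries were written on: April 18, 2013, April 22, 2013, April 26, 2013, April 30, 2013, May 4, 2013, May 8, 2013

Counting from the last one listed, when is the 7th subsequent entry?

Gaps between consecutive events: 4, 4, 4, 4, 4 days — a constant 4-day interval.
May 8, 2013 + 4 days = May 12, 2013.
May 12, 2013 + 4 days = May 16, 2013.
May 16, 2013 + 4 days = May 20, 2013.
May 20, 2013 + 4 days = May 24, 2013.
May 24, 2013 + 4 days = May 28, 2013.
May 28, 2013 + 4 days = June 1, 2013.
June 1, 2013 + 4 days = June 5, 2013.

June 5, 2013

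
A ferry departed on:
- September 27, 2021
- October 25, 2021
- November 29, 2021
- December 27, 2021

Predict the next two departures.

All Mondays; the gaps (28, 35, 28) vary with month length.
This is the last Monday of each month.
January 2022 ends with Monday January 31, 2022.
February 2022 ends with Monday February 28, 2022.

January 31, 2022; February 28, 2022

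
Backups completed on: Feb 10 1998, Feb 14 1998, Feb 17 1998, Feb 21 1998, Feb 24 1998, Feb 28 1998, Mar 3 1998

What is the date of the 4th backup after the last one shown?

Mar 17 1998

The gap pattern 4, 3, 4, 3, 4, 3 repeats every 2 events.
These are the Tuesdays and Saturdays of each week.
The following Saturday is Mar 7 1998.
Next Tuesday: Mar 10 1998.
Next Saturday: Mar 14 1998.
The following Tuesday is Mar 17 1998.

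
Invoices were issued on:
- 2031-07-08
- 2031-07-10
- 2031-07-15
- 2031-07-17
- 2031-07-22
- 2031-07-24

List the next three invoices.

Every event lands on a Tuesday or Thursday (gaps cycle 2, 5, 2, 5, 2).
So the schedule is: every Tuesday and Thursday.
Next Tuesday: 2031-07-29.
The following Thursday is 2031-07-31.
The following Tuesday is 2031-08-05.

2031-07-29, 2031-07-31, 2031-08-05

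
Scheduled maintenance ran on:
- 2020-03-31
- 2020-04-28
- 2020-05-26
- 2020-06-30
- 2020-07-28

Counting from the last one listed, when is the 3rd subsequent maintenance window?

2020-10-27

Every date is a Tuesday; gaps 28, 28, 35, 28 days.
Each is the last Tuesday of its month (at least one falls on the 29th or later, ruling out '4th Tuesday').
Last Tuesday of August 2020: 2020-08-25.
September 2020 ends with Tuesday 2020-09-29.
Last Tuesday of October 2020: 2020-10-27.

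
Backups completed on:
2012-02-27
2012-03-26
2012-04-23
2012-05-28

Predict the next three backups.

2012-06-25, 2012-07-23, 2012-08-27

Gaps: 28, 28, 35 days — a mix of 28 and 35. Every date is a Monday.
Each is the 4th Monday of its month.
4th Monday of June 2012: 2012-06-25.
July 2012 — 4th Monday is 2012-07-23.
4th Monday of August 2012: 2012-08-27.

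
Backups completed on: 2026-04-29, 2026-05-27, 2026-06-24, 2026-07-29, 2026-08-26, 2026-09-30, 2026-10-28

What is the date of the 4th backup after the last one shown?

2027-02-24

Every date is a Wednesday; gaps 28, 28, 35, 28, 35, 28 days.
Each is the last Wednesday of its month (at least one falls on the 29th or later, ruling out '4th Wednesday').
November 2026 ends with Wednesday 2026-11-25.
Last Wednesday of December 2026: 2026-12-30.
January 2027 ends with Wednesday 2027-01-27.
February 2027 ends with Wednesday 2027-02-24.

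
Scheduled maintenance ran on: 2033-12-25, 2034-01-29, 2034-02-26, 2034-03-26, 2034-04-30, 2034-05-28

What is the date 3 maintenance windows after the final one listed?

Every date is a Sunday; gaps 35, 28, 28, 35, 28 days.
Each is the last Sunday of its month (at least one falls on the 29th or later, ruling out '4th Sunday').
Last Sunday of June 2034: 2034-06-25.
July 2034 ends with Sunday 2034-07-30.
August 2034 ends with Sunday 2034-08-27.

2034-08-27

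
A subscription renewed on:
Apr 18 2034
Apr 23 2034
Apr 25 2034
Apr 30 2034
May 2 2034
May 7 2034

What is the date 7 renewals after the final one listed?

The gap pattern 5, 2, 5, 2, 5 repeats every 2 events.
These are the Tuesdays and Sundays of each week.
The following Tuesday is May 9 2034.
The following Sunday is May 14 2034.
The following Tuesday is May 16 2034.
Next Sunday: May 21 2034.
The following Tuesday is May 23 2034.
Next Sunday: May 28 2034.
The following Tuesday is May 30 2034.

May 30 2034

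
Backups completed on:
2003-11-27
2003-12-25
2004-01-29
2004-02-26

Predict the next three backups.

2004-03-25, 2004-04-29, 2004-05-27

These are Thursdays with 28, 35, 28-day gaps.
Each is the final Thursday of its month — 2004-01-29 is past the 28th, so '4th Thursday' doesn't fit.
March 2004 ends with Thursday 2004-03-25.
Last Thursday of April 2004: 2004-04-29.
Last Thursday of May 2004: 2004-05-27.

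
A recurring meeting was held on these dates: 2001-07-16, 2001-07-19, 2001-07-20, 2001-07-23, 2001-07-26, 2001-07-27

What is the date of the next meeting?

2001-07-30

Every event lands on a Monday or Thursday or Friday (gaps cycle 3, 1, 3, 3, 1).
So the schedule is: every Monday, Thursday and Friday.
Next Monday: 2001-07-30.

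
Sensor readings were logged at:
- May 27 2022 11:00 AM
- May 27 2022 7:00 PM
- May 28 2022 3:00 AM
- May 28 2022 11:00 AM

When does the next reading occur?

May 28 2022 7:00 PM

Spacing: 8, 8, 8 h — constant 8 h.
May 28 2022 11:00 AM + 8 h = May 28 2022 7:00 PM.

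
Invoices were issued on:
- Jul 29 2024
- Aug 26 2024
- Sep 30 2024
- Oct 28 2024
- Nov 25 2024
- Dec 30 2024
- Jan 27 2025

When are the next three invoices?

Feb 24 2025, Mar 31 2025, Apr 28 2025

All Mondays; the gaps (28, 35, 28, 28, 35, 28) vary with month length.
This is the last Monday of each month.
Last Monday of February 2025: Feb 24 2025.
March 2025 ends with Monday Mar 31 2025.
Last Monday of April 2025: Apr 28 2025.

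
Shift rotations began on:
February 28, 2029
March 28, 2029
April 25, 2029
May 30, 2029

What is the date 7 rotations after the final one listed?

December 26, 2029

Every date is a Wednesday; gaps 28, 28, 35 days.
Each is the last Wednesday of its month (at least one falls on the 29th or later, ruling out '4th Wednesday').
June 2029 ends with Wednesday June 27, 2029.
July 2029 ends with Wednesday July 25, 2029.
August 2029 ends with Wednesday August 29, 2029.
Last Wednesday of September 2029: September 26, 2029.
Last Wednesday of October 2029: October 31, 2029.
Last Wednesday of November 2029: November 28, 2029.
December 2029 ends with Wednesday December 26, 2029.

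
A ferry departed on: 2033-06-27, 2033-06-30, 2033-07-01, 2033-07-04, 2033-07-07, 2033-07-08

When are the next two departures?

Every event lands on a Monday or Thursday or Friday (gaps cycle 3, 1, 3, 3, 1).
So the schedule is: every Monday, Thursday and Friday.
The following Monday is 2033-07-11.
The following Thursday is 2033-07-14.

2033-07-11, 2033-07-14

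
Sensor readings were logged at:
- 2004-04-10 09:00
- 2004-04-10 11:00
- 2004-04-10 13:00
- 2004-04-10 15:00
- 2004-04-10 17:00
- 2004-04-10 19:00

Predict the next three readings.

2004-04-10 21:00, 2004-04-10 23:00, 2004-04-11 01:00

The interval is a steady 2 hours (2, 2, 2, 2, 2).
2004-04-10 19:00 + 2 h = 2004-04-10 21:00.
2004-04-10 21:00 + 2 h = 2004-04-10 23:00.
2004-04-10 23:00 + 2 h = 2004-04-11 01:00.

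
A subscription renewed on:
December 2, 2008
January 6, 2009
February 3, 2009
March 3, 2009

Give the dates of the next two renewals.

April 7, 2009; May 5, 2009

These are Tuesdays at 28- or 35-day spacing (35, 28, 28).
The pattern: 1st Tuesday of the month.
April 2009 — 1st Tuesday is April 7, 2009.
May 2009 — 1st Tuesday is May 5, 2009.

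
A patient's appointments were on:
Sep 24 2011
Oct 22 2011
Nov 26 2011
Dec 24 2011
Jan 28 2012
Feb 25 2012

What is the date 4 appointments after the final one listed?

Gaps: 28, 35, 28, 35, 28 days — a mix of 28 and 35. Every date is a Saturday.
Each is the 4th Saturday of its month.
March 2012 — 4th Saturday is Mar 24 2012.
April 2012 — 4th Saturday is Apr 28 2012.
4th Saturday of May 2012: May 26 2012.
4th Saturday of June 2012: Jun 23 2012.

Jun 23 2012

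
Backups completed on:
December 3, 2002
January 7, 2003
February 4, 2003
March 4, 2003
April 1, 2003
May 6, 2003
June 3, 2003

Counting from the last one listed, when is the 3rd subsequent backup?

These are Tuesdays at 28- or 35-day spacing (35, 28, 28, 28, 35, 28).
The pattern: 1st Tuesday of the month.
1st Tuesday of July 2003: July 1, 2003.
August 2003 — 1st Tuesday is August 5, 2003.
September 2003 — 1st Tuesday is September 2, 2003.

September 2, 2003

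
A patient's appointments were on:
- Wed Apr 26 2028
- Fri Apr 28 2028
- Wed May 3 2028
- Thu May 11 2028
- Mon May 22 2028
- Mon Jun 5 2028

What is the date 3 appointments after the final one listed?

The spacing grows by 3 each time: 2, 5, 8, 11, 14 days.
Next gap: 17 days. Mon Jun 5 2028 + 17 days = Thu Jun 22 2028.
Next gap: 20 days. Thu Jun 22 2028 + 20 days = Wed Jul 12 2028.
Next gap: 23 days. Wed Jul 12 2028 + 23 days = Fri Aug 4 2028.

Fri Aug 4 2028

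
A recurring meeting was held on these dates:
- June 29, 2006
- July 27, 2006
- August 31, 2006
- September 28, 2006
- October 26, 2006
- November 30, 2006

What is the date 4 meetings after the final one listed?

These are Thursdays with 28, 35, 28, 28, 35-day gaps.
Each is the final Thursday of its month — June 29, 2006 is past the 28th, so '4th Thursday' doesn't fit.
Last Thursday of December 2006: December 28, 2006.
January 2007 ends with Thursday January 25, 2007.
February 2007 ends with Thursday February 22, 2007.
Last Thursday of March 2007: March 29, 2007.

March 29, 2007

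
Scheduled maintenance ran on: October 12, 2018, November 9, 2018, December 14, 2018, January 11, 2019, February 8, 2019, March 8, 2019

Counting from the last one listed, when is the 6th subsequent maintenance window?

September 13, 2019

Gaps: 28, 35, 28, 28, 28 days — a mix of 28 and 35. Every date is a Friday.
Each is the 2nd Friday of its month.
April 2019 — 2nd Friday is April 12, 2019.
May 2019 — 2nd Friday is May 10, 2019.
2nd Friday of June 2019: June 14, 2019.
July 2019 — 2nd Friday is July 12, 2019.
2nd Friday of August 2019: August 9, 2019.
September 2019 — 2nd Friday is September 13, 2019.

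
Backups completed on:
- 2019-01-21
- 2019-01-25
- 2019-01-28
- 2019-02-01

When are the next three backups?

2019-02-04, 2019-02-08, 2019-02-11

Every event lands on a Monday or Friday (gaps cycle 4, 3, 4).
So the schedule is: every Monday and Friday.
The following Monday is 2019-02-04.
The following Friday is 2019-02-08.
Next Monday: 2019-02-11.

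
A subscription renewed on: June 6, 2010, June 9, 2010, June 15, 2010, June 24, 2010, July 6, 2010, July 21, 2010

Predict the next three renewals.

The spacing grows by 3 each time: 3, 6, 9, 12, 15 days.
Next gap: 18 days. July 21, 2010 + 18 days = August 8, 2010.
Next gap: 21 days. August 8, 2010 + 21 days = August 29, 2010.
Next gap: 24 days. August 29, 2010 + 24 days = September 22, 2010.

August 8, 2010; August 29, 2010; September 22, 2010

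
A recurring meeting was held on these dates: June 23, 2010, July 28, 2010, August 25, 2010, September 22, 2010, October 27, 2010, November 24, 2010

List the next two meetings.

These are Wednesdays at 28- or 35-day spacing (35, 28, 28, 35, 28).
The pattern: 4th Wednesday of the month.
December 2010 — 4th Wednesday is December 22, 2010.
January 2011 — 4th Wednesday is January 26, 2011.

December 22, 2010; January 26, 2011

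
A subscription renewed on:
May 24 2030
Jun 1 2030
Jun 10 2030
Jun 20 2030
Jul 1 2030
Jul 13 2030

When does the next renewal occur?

Intervals are 8, 9, 10, 11, 12 days — an arithmetic progression with common difference 1.
Next gap: 13 days. Jul 13 2030 + 13 days = Jul 26 2030.

Jul 26 2030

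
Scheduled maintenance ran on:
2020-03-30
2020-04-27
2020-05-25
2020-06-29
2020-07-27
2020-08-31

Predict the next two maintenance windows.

All Mondays; the gaps (28, 28, 35, 28, 35) vary with month length.
This is the last Monday of each month.
September 2020 ends with Monday 2020-09-28.
Last Monday of October 2020: 2020-10-26.

2020-09-28, 2020-10-26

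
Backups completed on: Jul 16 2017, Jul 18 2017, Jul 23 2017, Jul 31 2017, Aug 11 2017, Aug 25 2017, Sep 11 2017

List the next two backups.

Gaps: 2, 5, 8, 11, 14, 17 days — each gap is 3 larger than the previous one.
Next gap: 20 days. Sep 11 2017 + 20 days = Oct 1 2017.
Next gap: 23 days. Oct 1 2017 + 23 days = Oct 24 2017.

Oct 1 2017, Oct 24 2017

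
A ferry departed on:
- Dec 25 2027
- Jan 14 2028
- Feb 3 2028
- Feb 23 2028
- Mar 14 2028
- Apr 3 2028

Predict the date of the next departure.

Apr 23 2028

The spacing is 20, 20, 20, 20, 20 days — always 20 days.
Apr 3 2028 + 20 days = Apr 23 2028.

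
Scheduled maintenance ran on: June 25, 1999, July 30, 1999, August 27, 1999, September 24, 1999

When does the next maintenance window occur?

October 29, 1999

Every date is a Friday; gaps 35, 28, 28 days.
Each is the last Friday of its month (at least one falls on the 29th or later, ruling out '4th Friday').
Last Friday of October 1999: October 29, 1999.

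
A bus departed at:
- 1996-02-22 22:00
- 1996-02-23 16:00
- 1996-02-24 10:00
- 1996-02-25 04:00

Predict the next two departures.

1996-02-25 22:00, 1996-02-26 16:00

Spacing: 18, 18, 18 h — constant 18 h.
1996-02-25 04:00 + 18 h = 1996-02-25 22:00.
1996-02-25 22:00 + 18 h = 1996-02-26 16:00.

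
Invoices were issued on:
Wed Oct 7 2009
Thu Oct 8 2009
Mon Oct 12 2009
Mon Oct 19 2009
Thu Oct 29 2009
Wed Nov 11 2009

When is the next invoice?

The spacing grows by 3 each time: 1, 4, 7, 10, 13 days.
Next gap: 16 days. Wed Nov 11 2009 + 16 days = Fri Nov 27 2009.

Fri Nov 27 2009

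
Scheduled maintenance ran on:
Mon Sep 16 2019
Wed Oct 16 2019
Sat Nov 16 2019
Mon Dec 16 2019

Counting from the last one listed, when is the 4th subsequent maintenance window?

Each date is the 16th; the gaps (30, 31, 30) track the month lengths.
The rule is the 16th of each month.
January 2020: Thu Jan 16 2020.
Next: February 2020 → Sun Feb 16 2020.
March 2020: Mon Mar 16 2020.
Next: April 2020 → Thu Apr 16 2020.

Thu Apr 16 2020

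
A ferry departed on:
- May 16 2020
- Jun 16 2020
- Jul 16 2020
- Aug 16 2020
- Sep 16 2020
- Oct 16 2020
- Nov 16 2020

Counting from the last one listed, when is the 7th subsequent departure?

Jun 16 2021

Gaps: 31, 30, 31, 31, 30, 31 days — not constant. Every event is on the 16th of the month.
Pattern: the 16th of each month.
December 2020: Dec 16 2020.
Next: January 2021 → Jan 16 2021.
Next: February 2021 → Feb 16 2021.
Next: March 2021 → Mar 16 2021.
Next: April 2021 → Apr 16 2021.
May 2021: May 16 2021.
June 2021: Jun 16 2021.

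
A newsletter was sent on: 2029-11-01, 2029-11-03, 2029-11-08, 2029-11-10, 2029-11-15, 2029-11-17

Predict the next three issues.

Gaps: 2, 5, 2, 5, 2 days — not constant, but cyclic with period 2.
The events fall on every Thursday and Saturday.
The following Thursday is 2029-11-22.
Next Saturday: 2029-11-24.
Next Thursday: 2029-11-29.

2029-11-22, 2029-11-24, 2029-11-29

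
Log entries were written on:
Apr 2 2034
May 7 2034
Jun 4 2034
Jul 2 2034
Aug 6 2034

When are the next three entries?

All dates are Sundays, 35, 28, 28, 35 days apart.
Specifically, the 1st Sunday of each month.
September 2034 — 1st Sunday is Sep 3 2034.
October 2034 — 1st Sunday is Oct 1 2034.
November 2034 — 1st Sunday is Nov 5 2034.

Sep 3 2034, Oct 1 2034, Nov 5 2034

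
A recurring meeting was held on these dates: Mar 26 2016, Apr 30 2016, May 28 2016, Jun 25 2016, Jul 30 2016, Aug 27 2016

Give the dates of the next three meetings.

Sep 24 2016, Oct 29 2016, Nov 26 2016

All Saturdays; the gaps (35, 28, 28, 35, 28) vary with month length.
This is the last Saturday of each month.
Last Saturday of September 2016: Sep 24 2016.
October 2016 ends with Saturday Oct 29 2016.
November 2016 ends with Saturday Nov 26 2016.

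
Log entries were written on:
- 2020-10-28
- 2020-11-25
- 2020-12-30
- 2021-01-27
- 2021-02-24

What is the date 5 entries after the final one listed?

All Wednesdays; the gaps (28, 35, 28, 28) vary with month length.
This is the last Wednesday of each month.
Last Wednesday of March 2021: 2021-03-31.
Last Wednesday of April 2021: 2021-04-28.
Last Wednesday of May 2021: 2021-05-26.
June 2021 ends with Wednesday 2021-06-30.
July 2021 ends with Wednesday 2021-07-28.

2021-07-28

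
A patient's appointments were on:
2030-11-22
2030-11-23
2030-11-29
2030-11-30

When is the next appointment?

Gaps: 1, 6, 1 days — not constant, but cyclic with period 2.
The events fall on every Friday and Saturday.
The following Friday is 2030-12-06.

2030-12-06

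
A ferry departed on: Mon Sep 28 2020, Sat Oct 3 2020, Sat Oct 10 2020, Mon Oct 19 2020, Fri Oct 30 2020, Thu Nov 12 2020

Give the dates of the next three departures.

The spacing grows by 2 each time: 5, 7, 9, 11, 13 days.
Next gap: 15 days. Thu Nov 12 2020 + 15 days = Fri Nov 27 2020.
Next gap: 17 days. Fri Nov 27 2020 + 17 days = Mon Dec 14 2020.
Next gap: 19 days. Mon Dec 14 2020 + 19 days = Sat Jan 2 2021.

Fri Nov 27 2020, Mon Dec 14 2020, Sat Jan 2 2021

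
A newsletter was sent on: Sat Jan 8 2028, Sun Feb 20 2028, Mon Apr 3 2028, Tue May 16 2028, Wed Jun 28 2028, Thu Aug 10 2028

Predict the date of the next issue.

Fri Sep 22 2028

Every event comes 43 days after the last (43, 43, 43, 43, 43).
Thu Aug 10 2028 + 43 days = Fri Sep 22 2028.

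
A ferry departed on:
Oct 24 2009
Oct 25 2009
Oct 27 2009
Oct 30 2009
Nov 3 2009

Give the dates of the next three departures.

Nov 8 2009, Nov 14 2009, Nov 21 2009

Intervals are 1, 2, 3, 4 days — an arithmetic progression with common difference 1.
Next gap: 5 days. Nov 3 2009 + 5 days = Nov 8 2009.
Next gap: 6 days. Nov 8 2009 + 6 days = Nov 14 2009.
Next gap: 7 days. Nov 14 2009 + 7 days = Nov 21 2009.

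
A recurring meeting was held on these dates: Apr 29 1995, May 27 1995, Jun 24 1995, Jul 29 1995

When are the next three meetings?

Aug 26 1995, Sep 30 1995, Oct 28 1995

All Saturdays; the gaps (28, 28, 35) vary with month length.
This is the last Saturday of each month.
Last Saturday of August 1995: Aug 26 1995.
September 1995 ends with Saturday Sep 30 1995.
Last Saturday of October 1995: Oct 28 1995.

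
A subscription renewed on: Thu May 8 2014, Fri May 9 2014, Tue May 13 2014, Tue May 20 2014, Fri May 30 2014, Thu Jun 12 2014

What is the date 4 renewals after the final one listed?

Tue Sep 2 2014

Intervals are 1, 4, 7, 10, 13 days — an arithmetic progression with common difference 3.
Next gap: 16 days. Thu Jun 12 2014 + 16 days = Sat Jun 28 2014.
Next gap: 19 days. Sat Jun 28 2014 + 19 days = Thu Jul 17 2014.
Next gap: 22 days. Thu Jul 17 2014 + 22 days = Fri Aug 8 2014.
Next gap: 25 days. Fri Aug 8 2014 + 25 days = Tue Sep 2 2014.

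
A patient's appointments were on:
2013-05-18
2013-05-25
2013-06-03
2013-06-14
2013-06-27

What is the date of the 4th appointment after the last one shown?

2013-09-07

Intervals are 7, 9, 11, 13 days — an arithmetic progression with common difference 2.
Next gap: 15 days. 2013-06-27 + 15 days = 2013-07-12.
Next gap: 17 days. 2013-07-12 + 17 days = 2013-07-29.
Next gap: 19 days. 2013-07-29 + 19 days = 2013-08-17.
Next gap: 21 days. 2013-08-17 + 21 days = 2013-09-07.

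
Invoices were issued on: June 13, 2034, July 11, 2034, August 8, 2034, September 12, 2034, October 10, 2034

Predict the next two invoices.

November 14, 2034; December 12, 2034

All dates are Tuesdays, 28, 28, 35, 28 days apart.
Specifically, the 2nd Tuesday of each month.
2nd Tuesday of November 2034: November 14, 2034.
2nd Tuesday of December 2034: December 12, 2034.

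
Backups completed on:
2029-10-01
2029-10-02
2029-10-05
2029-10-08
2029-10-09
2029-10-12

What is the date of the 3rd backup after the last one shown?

Gaps: 1, 3, 3, 1, 3 days — not constant, but cyclic with period 3.
The events fall on every Monday, Tuesday and Friday.
Next Monday: 2029-10-15.
Next Tuesday: 2029-10-16.
The following Friday is 2029-10-19.

2029-10-19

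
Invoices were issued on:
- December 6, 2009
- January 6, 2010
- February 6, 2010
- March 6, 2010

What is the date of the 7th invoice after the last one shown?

October 6, 2010

Gaps: 31, 31, 28 days — not constant. Every event is on the 6th of the month.
Pattern: the 6th of each month.
April 2010: April 6, 2010.
Next: May 2010 → May 6, 2010.
June 2010: June 6, 2010.
Next: July 2010 → July 6, 2010.
August 2010: August 6, 2010.
Next: September 2010 → September 6, 2010.
October 2010: October 6, 2010.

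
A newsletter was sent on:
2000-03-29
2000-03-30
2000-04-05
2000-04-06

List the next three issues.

2000-04-12, 2000-04-13, 2000-04-19

The gap pattern 1, 6, 1 repeats every 2 events.
These are the Wednesdays and Thursdays of each week.
Next Wednesday: 2000-04-12.
The following Thursday is 2000-04-13.
The following Wednesday is 2000-04-19.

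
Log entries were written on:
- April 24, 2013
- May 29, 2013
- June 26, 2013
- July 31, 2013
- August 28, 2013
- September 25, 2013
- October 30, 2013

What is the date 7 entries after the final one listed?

May 28, 2014

All Wednesdays; the gaps (35, 28, 35, 28, 28, 35) vary with month length.
This is the last Wednesday of each month.
November 2013 ends with Wednesday November 27, 2013.
Last Wednesday of December 2013: December 25, 2013.
January 2014 ends with Wednesday January 29, 2014.
February 2014 ends with Wednesday February 26, 2014.
March 2014 ends with Wednesday March 26, 2014.
April 2014 ends with Wednesday April 30, 2014.
May 2014 ends with Wednesday May 28, 2014.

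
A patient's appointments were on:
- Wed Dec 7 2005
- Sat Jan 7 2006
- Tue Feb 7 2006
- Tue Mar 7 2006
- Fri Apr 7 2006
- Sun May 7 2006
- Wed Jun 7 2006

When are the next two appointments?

Gaps: 31, 31, 28, 31, 30, 31 days — not constant. Every event is on the 7th of the month.
Pattern: the 7th of each month.
July 2006: Fri Jul 7 2006.
Next: August 2006 → Mon Aug 7 2006.

Fri Jul 7 2006, Mon Aug 7 2006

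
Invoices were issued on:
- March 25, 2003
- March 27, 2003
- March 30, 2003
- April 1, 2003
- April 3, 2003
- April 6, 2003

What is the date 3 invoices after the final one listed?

The gap pattern 2, 3, 2, 2, 3 repeats every 3 events.
These are the Tuesdays, Thursdays and Sundays of each week.
The following Tuesday is April 8, 2003.
The following Thursday is April 10, 2003.
Next Sunday: April 13, 2003.

April 13, 2003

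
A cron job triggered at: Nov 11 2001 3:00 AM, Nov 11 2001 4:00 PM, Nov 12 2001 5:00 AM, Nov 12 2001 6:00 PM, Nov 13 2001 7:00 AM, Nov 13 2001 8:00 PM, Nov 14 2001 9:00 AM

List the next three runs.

The interval is a steady 13 hours (13, 13, 13, 13, 13, 13).
Nov 14 2001 9:00 AM + 13 h = Nov 14 2001 10:00 PM.
Nov 14 2001 10:00 PM + 13 h = Nov 15 2001 11:00 AM.
Nov 15 2001 11:00 AM + 13 h = Nov 16 2001 12:00 AM.

Nov 14 2001 10:00 PM, Nov 15 2001 11:00 AM, Nov 16 2001 12:00 AM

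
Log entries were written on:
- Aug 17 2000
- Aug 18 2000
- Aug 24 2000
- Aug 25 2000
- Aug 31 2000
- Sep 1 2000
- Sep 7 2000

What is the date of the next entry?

Every event lands on a Thursday or Friday (gaps cycle 1, 6, 1, 6, 1, 6).
So the schedule is: every Thursday and Friday.
The following Friday is Sep 8 2000.

Sep 8 2000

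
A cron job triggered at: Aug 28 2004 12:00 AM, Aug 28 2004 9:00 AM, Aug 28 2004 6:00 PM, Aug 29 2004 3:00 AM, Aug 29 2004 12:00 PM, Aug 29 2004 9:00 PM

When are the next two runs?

The interval is a steady 9 hours (9, 9, 9, 9, 9).
Aug 29 2004 9:00 PM + 9 h = Aug 30 2004 6:00 AM.
Aug 30 2004 6:00 AM + 9 h = Aug 30 2004 3:00 PM.

Aug 30 2004 6:00 AM, Aug 30 2004 3:00 PM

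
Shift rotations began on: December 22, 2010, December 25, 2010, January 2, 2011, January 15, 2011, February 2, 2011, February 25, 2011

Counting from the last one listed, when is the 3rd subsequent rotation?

June 4, 2011

Gaps: 3, 8, 13, 18, 23 days — each gap is 5 larger than the previous one.
Next gap: 28 days. February 25, 2011 + 28 days = March 25, 2011.
Next gap: 33 days. March 25, 2011 + 33 days = April 27, 2011.
Next gap: 38 days. April 27, 2011 + 38 days = June 4, 2011.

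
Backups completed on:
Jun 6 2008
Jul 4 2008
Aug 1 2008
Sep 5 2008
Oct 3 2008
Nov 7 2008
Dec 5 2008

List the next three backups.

These are Fridays at 28- or 35-day spacing (28, 28, 35, 28, 35, 28).
The pattern: 1st Friday of the month.
1st Friday of January 2009: Jan 2 2009.
February 2009 — 1st Friday is Feb 6 2009.
March 2009 — 1st Friday is Mar 6 2009.

Jan 2 2009, Feb 6 2009, Mar 6 2009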